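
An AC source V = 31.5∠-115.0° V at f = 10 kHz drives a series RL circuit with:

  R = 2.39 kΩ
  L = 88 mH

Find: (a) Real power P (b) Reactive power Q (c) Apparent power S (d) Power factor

Step 1 — Angular frequency: ω = 2π·f = 2π·1e+04 = 6.283e+04 rad/s.
Step 2 — Component impedances:
  R: Z = R = 2390 Ω
  L: Z = jωL = j·6.283e+04·0.088 = 0 + j5529 Ω
Step 3 — Series combination: Z_total = R + L = 2390 + j5529 Ω = 6024∠66.6° Ω.
Step 4 — Source phasor: V = 31.5∠-115.0° V = -13.31 - j28.55 V.
Step 5 — Current: I = V / Z = -0.005227 + j0.0001482 A = 0.005229∠178.4° A.
Step 6 — Complex power: S = V·I* = 0.06536 + j0.1512 VA.
Step 7 — Real power: P = Re(S) = 0.06536 W.
Step 8 — Reactive power: Q = Im(S) = 0.1512 VAR.
Step 9 — Apparent power: |S| = 0.1647 VA.
Step 10 — Power factor: PF = P/|S| = 0.3968 (lagging).

(a) P = 0.06536 W  (b) Q = 0.1512 VAR  (c) S = 0.1647 VA  (d) PF = 0.3968 (lagging)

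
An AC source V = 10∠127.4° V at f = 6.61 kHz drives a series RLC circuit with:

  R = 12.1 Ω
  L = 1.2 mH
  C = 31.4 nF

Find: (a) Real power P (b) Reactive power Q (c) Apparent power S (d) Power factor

Step 1 — Angular frequency: ω = 2π·f = 2π·6610 = 4.153e+04 rad/s.
Step 2 — Component impedances:
  R: Z = R = 12.1 Ω
  L: Z = jωL = j·4.153e+04·0.0012 = 0 + j49.84 Ω
  C: Z = 1/(jωC) = -j/(ω·C) = 0 - j766.8 Ω
Step 3 — Series combination: Z_total = R + L + C = 12.1 - j717 Ω = 717.1∠-89.0° Ω.
Step 4 — Source phasor: V = 10∠127.4° V = -6.074 + j7.944 V.
Step 5 — Current: I = V / Z = -0.01122 - j0.008282 A = 0.01395∠-143.6° A.
Step 6 — Complex power: S = V·I* = 0.002353 - j0.1394 VA.
Step 7 — Real power: P = Re(S) = 0.002353 W.
Step 8 — Reactive power: Q = Im(S) = -0.1394 VAR.
Step 9 — Apparent power: |S| = 0.1395 VA.
Step 10 — Power factor: PF = P/|S| = 0.01687 (leading).

(a) P = 0.002353 W  (b) Q = -0.1394 VAR  (c) S = 0.1395 VA  (d) PF = 0.01687 (leading)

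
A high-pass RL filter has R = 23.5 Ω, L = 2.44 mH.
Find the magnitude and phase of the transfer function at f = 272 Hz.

Step 1 — Angular frequency: ω = 2π·272 = 1709 rad/s.
Step 2 — Transfer function: H(jω) = jωL/(R + jωL).
Step 3 — Numerator jωL = j·4.17; denominator R + jωL = 23.5 + j4.17.
Step 4 — H = 0.03053 + j0.172.
Step 5 — Magnitude: |H| = 0.1747 (-15.2 dB); phase: φ = 79.9°.

|H| = 0.1747 (-15.2 dB), φ = 79.9°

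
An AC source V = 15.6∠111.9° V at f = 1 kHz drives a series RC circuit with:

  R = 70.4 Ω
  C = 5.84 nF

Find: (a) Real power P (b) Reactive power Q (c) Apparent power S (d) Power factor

Step 1 — Angular frequency: ω = 2π·f = 2π·1000 = 6283 rad/s.
Step 2 — Component impedances:
  R: Z = R = 70.4 Ω
  C: Z = 1/(jωC) = -j/(ω·C) = 0 - j2.725e+04 Ω
Step 3 — Series combination: Z_total = R + C = 70.4 - j2.725e+04 Ω = 2.725e+04∠-89.9° Ω.
Step 4 — Source phasor: V = 15.6∠111.9° V = -5.819 + j14.47 V.
Step 5 — Current: I = V / Z = -0.0005317 - j0.0002121 A = 0.0005724∠-158.2° A.
Step 6 — Complex power: S = V·I* = 2.307e-05 - j0.00893 VA.
Step 7 — Real power: P = Re(S) = 2.307e-05 W.
Step 8 — Reactive power: Q = Im(S) = -0.00893 VAR.
Step 9 — Apparent power: |S| = 0.00893 VA.
Step 10 — Power factor: PF = P/|S| = 0.002583 (leading).

(a) P = 2.307e-05 W  (b) Q = -0.00893 VAR  (c) S = 0.00893 VA  (d) PF = 0.002583 (leading)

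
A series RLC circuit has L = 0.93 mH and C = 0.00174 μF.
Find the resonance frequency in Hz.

Step 1 — Resonance condition Im(Z)=0 gives ω₀ = 1/√(LC).
Step 2 — ω₀ = 1/√(0.00093·1.74e-09) = 7.861e+05 rad/s.
Step 3 — f₀ = ω₀/(2π) = 1.251e+05 Hz.

f₀ = 1.251e+05 Hz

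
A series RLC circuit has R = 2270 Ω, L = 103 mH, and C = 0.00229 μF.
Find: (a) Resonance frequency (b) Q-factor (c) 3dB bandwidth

Step 1 — Resonance condition Im(Z)=0 gives ω₀ = 1/√(LC).
Step 2 — ω₀ = 1/√(0.103·2.29e-09) = 6.511e+04 rad/s.
Step 3 — f₀ = ω₀/(2π) = 1.036e+04 Hz.
Step 4 — Series Q: Q = ω₀L/R = 6.511e+04·0.103/2270 = 2.954.
Step 5 — 3dB bandwidth: Δω = ω₀/Q = 2.204e+04 rad/s; BW = Δω/(2π) = 3508 Hz.

(a) f₀ = 1.036e+04 Hz  (b) Q = 2.954  (c) BW = 3508 Hz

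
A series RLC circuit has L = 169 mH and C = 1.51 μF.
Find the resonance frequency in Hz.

Step 1 — Resonance condition Im(Z)=0 gives ω₀ = 1/√(LC).
Step 2 — ω₀ = 1/√(0.169·1.51e-06) = 1980 rad/s.
Step 3 — f₀ = ω₀/(2π) = 315.1 Hz.

f₀ = 315.1 Hz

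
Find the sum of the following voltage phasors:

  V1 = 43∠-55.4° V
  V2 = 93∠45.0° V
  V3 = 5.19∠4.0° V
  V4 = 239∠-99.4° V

Step 1 — Convert each phasor to rectangular form:
  V1 = 43·(cos(-55.4°) + j·sin(-55.4°)) = 24.42 - j35.39 V
  V2 = 93·(cos(45.0°) + j·sin(45.0°)) = 65.76 + j65.76 V
  V3 = 5.19·(cos(4.0°) + j·sin(4.0°)) = 5.177 + j0.362 V
  V4 = 239·(cos(-99.4°) + j·sin(-99.4°)) = -39.03 - j235.8 V
Step 2 — Sum components: V_total = 56.32 - j205.1 V.
Step 3 — Convert to polar: |V_total| = 212.7 V, ∠V_total = -74.6°.

V_total = 212.7∠-74.6° V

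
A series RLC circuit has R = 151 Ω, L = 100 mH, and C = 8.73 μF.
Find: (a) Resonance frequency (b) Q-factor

Step 1 — Resonance condition Im(Z)=0 gives ω₀ = 1/√(LC).
Step 2 — ω₀ = 1/√(0.1·8.73e-06) = 1070 rad/s.
Step 3 — f₀ = ω₀/(2π) = 170.3 Hz.
Step 4 — Series Q: Q = ω₀L/R = 1070·0.1/151 = 0.7088.

(a) f₀ = 170.3 Hz  (b) Q = 0.7088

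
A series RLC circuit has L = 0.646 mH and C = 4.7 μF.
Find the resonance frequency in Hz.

Step 1 — Resonance condition Im(Z)=0 gives ω₀ = 1/√(LC).
Step 2 — ω₀ = 1/√(0.000646·4.7e-06) = 1.815e+04 rad/s.
Step 3 — f₀ = ω₀/(2π) = 2888 Hz.

f₀ = 2888 Hz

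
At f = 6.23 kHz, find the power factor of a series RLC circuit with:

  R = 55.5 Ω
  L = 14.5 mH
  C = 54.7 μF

Step 1 — Angular frequency: ω = 2π·f = 2π·6230 = 3.914e+04 rad/s.
Step 2 — Component impedances:
  R: Z = R = 55.5 Ω
  L: Z = jωL = j·3.914e+04·0.0145 = 0 + j567.6 Ω
  C: Z = 1/(jωC) = -j/(ω·C) = 0 - j0.467 Ω
Step 3 — Series combination: Z_total = R + L + C = 55.5 + j567.1 Ω = 569.8∠84.4° Ω.
Step 4 — Power factor: PF = cos(φ) = Re(Z)/|Z| = 55.5/569.8 = 0.0974.
Step 5 — Type: Im(Z) = 567.1 ⇒ lagging (phase φ = 84.4°).

PF = 0.0974 (lagging, φ = 84.4°)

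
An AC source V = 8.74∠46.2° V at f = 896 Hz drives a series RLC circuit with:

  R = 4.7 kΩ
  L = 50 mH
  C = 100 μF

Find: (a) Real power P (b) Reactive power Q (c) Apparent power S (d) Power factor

Step 1 — Angular frequency: ω = 2π·f = 2π·896 = 5630 rad/s.
Step 2 — Component impedances:
  R: Z = R = 4700 Ω
  L: Z = jωL = j·5630·0.05 = 0 + j281.5 Ω
  C: Z = 1/(jωC) = -j/(ω·C) = 0 - j1.776 Ω
Step 3 — Series combination: Z_total = R + L + C = 4700 + j279.7 Ω = 4708∠3.4° Ω.
Step 4 — Source phasor: V = 8.74∠46.2° V = 6.049 + j6.308 V.
Step 5 — Current: I = V / Z = 0.001362 + j0.001261 A = 0.001856∠42.8° A.
Step 6 — Complex power: S = V·I* = 0.0162 + j0.0009638 VA.
Step 7 — Real power: P = Re(S) = 0.0162 W.
Step 8 — Reactive power: Q = Im(S) = 0.0009638 VAR.
Step 9 — Apparent power: |S| = 0.01622 VA.
Step 10 — Power factor: PF = P/|S| = 0.9982 (lagging).

(a) P = 0.0162 W  (b) Q = 0.0009638 VAR  (c) S = 0.01622 VA  (d) PF = 0.9982 (lagging)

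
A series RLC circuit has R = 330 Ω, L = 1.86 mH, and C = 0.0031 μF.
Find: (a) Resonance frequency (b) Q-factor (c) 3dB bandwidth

Step 1 — Resonance condition Im(Z)=0 gives ω₀ = 1/√(LC).
Step 2 — ω₀ = 1/√(0.00186·3.1e-09) = 4.164e+05 rad/s.
Step 3 — f₀ = ω₀/(2π) = 6.628e+04 Hz.
Step 4 — Series Q: Q = ω₀L/R = 4.164e+05·0.00186/330 = 2.347.
Step 5 — 3dB bandwidth: Δω = ω₀/Q = 1.774e+05 rad/s; BW = Δω/(2π) = 2.824e+04 Hz.

(a) f₀ = 6.628e+04 Hz  (b) Q = 2.347  (c) BW = 2.824e+04 Hz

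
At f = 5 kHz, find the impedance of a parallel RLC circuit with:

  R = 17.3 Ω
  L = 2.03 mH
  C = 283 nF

Step 1 — Angular frequency: ω = 2π·f = 2π·5000 = 3.142e+04 rad/s.
Step 2 — Component impedances:
  R: Z = R = 17.3 Ω
  L: Z = jωL = j·3.142e+04·0.00203 = 0 + j63.77 Ω
  C: Z = 1/(jωC) = -j/(ω·C) = 0 - j112.5 Ω
Step 3 — Parallel combination: 1/Z_total = 1/R + 1/L + 1/C; Z_total = 17.06 + j2.004 Ω = 17.18∠6.7° Ω.

Z = 17.06 + j2.004 Ω = 17.18∠6.7° Ω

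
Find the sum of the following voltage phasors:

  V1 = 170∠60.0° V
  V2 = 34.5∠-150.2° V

Step 1 — Convert each phasor to rectangular form:
  V1 = 170·(cos(60.0°) + j·sin(60.0°)) = 85 + j147.2 V
  V2 = 34.5·(cos(-150.2°) + j·sin(-150.2°)) = -29.94 - j17.15 V
Step 2 — Sum components: V_total = 55.06 + j130.1 V.
Step 3 — Convert to polar: |V_total| = 141.3 V, ∠V_total = 67.1°.

V_total = 141.3∠67.1° V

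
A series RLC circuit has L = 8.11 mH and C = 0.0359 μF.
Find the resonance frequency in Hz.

Step 1 — Resonance condition Im(Z)=0 gives ω₀ = 1/√(LC).
Step 2 — ω₀ = 1/√(0.00811·3.59e-08) = 5.861e+04 rad/s.
Step 3 — f₀ = ω₀/(2π) = 9327 Hz.

f₀ = 9327 Hz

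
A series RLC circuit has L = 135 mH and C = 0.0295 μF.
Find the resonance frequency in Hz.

Step 1 — Resonance condition Im(Z)=0 gives ω₀ = 1/√(LC).
Step 2 — ω₀ = 1/√(0.135·2.95e-08) = 1.585e+04 rad/s.
Step 3 — f₀ = ω₀/(2π) = 2522 Hz.

f₀ = 2522 Hz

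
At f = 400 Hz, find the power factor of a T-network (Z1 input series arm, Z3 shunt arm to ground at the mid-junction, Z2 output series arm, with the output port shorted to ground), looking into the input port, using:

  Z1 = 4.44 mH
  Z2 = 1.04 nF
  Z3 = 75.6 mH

Step 1 — Angular frequency: ω = 2π·f = 2π·400 = 2513 rad/s.
Step 2 — Component impedances:
  Z1: Z = jωL = j·2513·0.00444 = 0 + j11.16 Ω
  Z2: Z = 1/(jωC) = -j/(ω·C) = 0 - j3.826e+05 Ω
  Z3: Z = jωL = j·2513·0.0756 = 0 + j190 Ω
Step 3 — With the output port shorted to ground, the output series arm Z2 runs from the junction to ground; the shunt arm Z3 also runs from the junction to ground. They appear in parallel: Z3 || Z2 = 0 + j190.1 Ω.
Step 4 — Series with input arm Z1: Z_in = Z1 + (Z3 || Z2) = 0 + j201.3 Ω = 201.3∠90.0° Ω.
Step 5 — Power factor: PF = cos(φ) = Re(Z)/|Z| = 0/201.3 = 0.
Step 6 — Type: Im(Z) = 201.3 ⇒ lagging (phase φ = 90.0°).

PF = 0 (lagging, φ = 90.0°)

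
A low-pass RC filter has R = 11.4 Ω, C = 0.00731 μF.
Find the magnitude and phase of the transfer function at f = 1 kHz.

Step 1 — Angular frequency: ω = 2π·1000 = 6283 rad/s.
Step 2 — Transfer function: H(jω) = 1/(1 + jωRC).
Step 3 — Denominator: 1 + jωRC = 1 + j·6283·11.4·7.31e-09 = 1 + j0.0005236.
Step 4 — H = 1 - j0.0005236.
Step 5 — Magnitude: |H| = 1 (-0.0 dB); phase: φ = -0.0°.

|H| = 1 (-0.0 dB), φ = -0.0°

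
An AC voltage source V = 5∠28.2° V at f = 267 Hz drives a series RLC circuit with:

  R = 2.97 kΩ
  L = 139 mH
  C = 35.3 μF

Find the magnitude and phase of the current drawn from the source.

Step 1 — Angular frequency: ω = 2π·f = 2π·267 = 1678 rad/s.
Step 2 — Component impedances:
  R: Z = R = 2970 Ω
  L: Z = jωL = j·1678·0.139 = 0 + j233.2 Ω
  C: Z = 1/(jωC) = -j/(ω·C) = 0 - j16.89 Ω
Step 3 — Series combination: Z_total = R + L + C = 2970 + j216.3 Ω = 2978∠4.2° Ω.
Step 4 — Source phasor: V = 5∠28.2° V = 4.407 + j2.363 V.
Step 5 — Ohm's law: I = V / Z_total = (4.407 + j2.363) / (2970 + j216.3) = 0.001533 + j0.0006839 A.
Step 6 — Convert to polar: |I| = 0.001679 A, ∠I = 24.0°.

I = 0.001679∠24.0° A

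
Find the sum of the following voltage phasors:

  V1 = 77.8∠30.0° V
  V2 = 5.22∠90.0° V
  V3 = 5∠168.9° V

Step 1 — Convert each phasor to rectangular form:
  V1 = 77.8·(cos(30.0°) + j·sin(30.0°)) = 67.38 + j38.9 V
  V2 = 5.22·(cos(90.0°) + j·sin(90.0°)) = 0 + j5.22 V
  V3 = 5·(cos(168.9°) + j·sin(168.9°)) = -4.906 + j0.9626 V
Step 2 — Sum components: V_total = 62.47 + j45.08 V.
Step 3 — Convert to polar: |V_total| = 77.04 V, ∠V_total = 35.8°.

V_total = 77.04∠35.8° V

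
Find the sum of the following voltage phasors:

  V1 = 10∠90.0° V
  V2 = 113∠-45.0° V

Step 1 — Convert each phasor to rectangular form:
  V1 = 10·(cos(90.0°) + j·sin(90.0°)) = 0 + j10 V
  V2 = 113·(cos(-45.0°) + j·sin(-45.0°)) = 79.9 - j79.9 V
Step 2 — Sum components: V_total = 79.9 - j69.9 V.
Step 3 — Convert to polar: |V_total| = 106.2 V, ∠V_total = -41.2°.

V_total = 106.2∠-41.2° V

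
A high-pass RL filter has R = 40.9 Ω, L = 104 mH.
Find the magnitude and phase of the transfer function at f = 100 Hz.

Step 1 — Angular frequency: ω = 2π·100 = 628.3 rad/s.
Step 2 — Transfer function: H(jω) = jωL/(R + jωL).
Step 3 — Numerator jωL = j·65.35; denominator R + jωL = 40.9 + j65.35.
Step 4 — H = 0.7185 + j0.4497.
Step 5 — Magnitude: |H| = 0.8477 (-1.4 dB); phase: φ = 32.0°.

|H| = 0.8477 (-1.4 dB), φ = 32.0°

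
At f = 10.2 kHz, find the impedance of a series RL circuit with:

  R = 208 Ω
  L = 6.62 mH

Step 1 — Angular frequency: ω = 2π·f = 2π·1.02e+04 = 6.409e+04 rad/s.
Step 2 — Component impedances:
  R: Z = R = 208 Ω
  L: Z = jωL = j·6.409e+04·0.00662 = 0 + j424.3 Ω
Step 3 — Series combination: Z_total = R + L = 208 + j424.3 Ω = 472.5∠63.9° Ω.

Z = 208 + j424.3 Ω = 472.5∠63.9° Ω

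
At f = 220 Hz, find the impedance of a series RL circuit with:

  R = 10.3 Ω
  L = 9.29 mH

Step 1 — Angular frequency: ω = 2π·f = 2π·220 = 1382 rad/s.
Step 2 — Component impedances:
  R: Z = R = 10.3 Ω
  L: Z = jωL = j·1382·0.00929 = 0 + j12.84 Ω
Step 3 — Series combination: Z_total = R + L = 10.3 + j12.84 Ω = 16.46∠51.3° Ω.

Z = 10.3 + j12.84 Ω = 16.46∠51.3° Ω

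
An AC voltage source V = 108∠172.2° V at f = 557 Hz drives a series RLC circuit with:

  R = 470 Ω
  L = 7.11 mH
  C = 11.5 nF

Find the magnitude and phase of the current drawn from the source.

Step 1 — Angular frequency: ω = 2π·f = 2π·557 = 3500 rad/s.
Step 2 — Component impedances:
  R: Z = R = 470 Ω
  L: Z = jωL = j·3500·0.00711 = 0 + j24.88 Ω
  C: Z = 1/(jωC) = -j/(ω·C) = 0 - j2.485e+04 Ω
Step 3 — Series combination: Z_total = R + L + C = 470 - j2.482e+04 Ω = 2.483e+04∠-88.9° Ω.
Step 4 — Source phasor: V = 108∠172.2° V = -107 + j14.66 V.
Step 5 — Ohm's law: I = V / Z_total = (-107 + j14.66) / (470 - j2.482e+04) = -0.0006719 - j0.004298 A.
Step 6 — Convert to polar: |I| = 0.00435 A, ∠I = -98.9°.

I = 0.00435∠-98.9° A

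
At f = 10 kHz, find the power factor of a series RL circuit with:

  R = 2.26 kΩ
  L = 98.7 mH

Step 1 — Angular frequency: ω = 2π·f = 2π·1e+04 = 6.283e+04 rad/s.
Step 2 — Component impedances:
  R: Z = R = 2260 Ω
  L: Z = jωL = j·6.283e+04·0.0987 = 0 + j6202 Ω
Step 3 — Series combination: Z_total = R + L = 2260 + j6202 Ω = 6600∠70.0° Ω.
Step 4 — Power factor: PF = cos(φ) = Re(Z)/|Z| = 2260/6600 = 0.3424.
Step 5 — Type: Im(Z) = 6202 ⇒ lagging (phase φ = 70.0°).

PF = 0.3424 (lagging, φ = 70.0°)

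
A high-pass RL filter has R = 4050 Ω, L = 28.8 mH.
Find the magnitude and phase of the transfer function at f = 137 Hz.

Step 1 — Angular frequency: ω = 2π·137 = 860.8 rad/s.
Step 2 — Transfer function: H(jω) = jωL/(R + jωL).
Step 3 — Numerator jωL = j·24.79; denominator R + jωL = 4050 + j24.79.
Step 4 — H = 3.747e-05 + j0.006121.
Step 5 — Magnitude: |H| = 0.006121 (-44.3 dB); phase: φ = 89.6°.

|H| = 0.006121 (-44.3 dB), φ = 89.6°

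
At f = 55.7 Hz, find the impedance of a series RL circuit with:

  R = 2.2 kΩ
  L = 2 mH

Step 1 — Angular frequency: ω = 2π·f = 2π·55.7 = 350 rad/s.
Step 2 — Component impedances:
  R: Z = R = 2200 Ω
  L: Z = jωL = j·350·0.002 = 0 + j0.6999 Ω
Step 3 — Series combination: Z_total = R + L = 2200 + j0.6999 Ω = 2200∠0.0° Ω.

Z = 2200 + j0.6999 Ω = 2200∠0.0° Ω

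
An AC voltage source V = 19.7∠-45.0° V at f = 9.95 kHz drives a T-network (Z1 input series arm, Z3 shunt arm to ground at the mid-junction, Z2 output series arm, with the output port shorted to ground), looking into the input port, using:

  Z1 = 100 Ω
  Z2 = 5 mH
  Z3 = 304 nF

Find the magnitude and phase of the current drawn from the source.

Step 1 — Angular frequency: ω = 2π·f = 2π·9950 = 6.252e+04 rad/s.
Step 2 — Component impedances:
  Z1: Z = R = 100 Ω
  Z2: Z = jωL = j·6.252e+04·0.005 = 0 + j312.6 Ω
  Z3: Z = 1/(jωC) = -j/(ω·C) = 0 - j52.62 Ω
Step 3 — With the output port shorted to ground, the output series arm Z2 runs from the junction to ground; the shunt arm Z3 also runs from the junction to ground. They appear in parallel: Z3 || Z2 = 0 - j63.27 Ω.
Step 4 — Series with input arm Z1: Z_in = Z1 + (Z3 || Z2) = 100 - j63.27 Ω = 118.3∠-32.3° Ω.
Step 5 — Source phasor: V = 19.7∠-45.0° V = 13.93 - j13.93 V.
Step 6 — Ohm's law: I = V / Z_total = (13.93 - j13.93) / (100 - j63.27) = 0.1624 - j0.03654 A.
Step 7 — Convert to polar: |I| = 0.1665 A, ∠I = -12.7°.

I = 0.1665∠-12.7° A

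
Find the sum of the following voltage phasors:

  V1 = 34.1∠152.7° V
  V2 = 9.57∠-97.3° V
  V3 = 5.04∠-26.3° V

Step 1 — Convert each phasor to rectangular form:
  V1 = 34.1·(cos(152.7°) + j·sin(152.7°)) = -30.3 + j15.64 V
  V2 = 9.57·(cos(-97.3°) + j·sin(-97.3°)) = -1.216 - j9.492 V
  V3 = 5.04·(cos(-26.3°) + j·sin(-26.3°)) = 4.518 - j2.233 V
Step 2 — Sum components: V_total = -27 + j3.914 V.
Step 3 — Convert to polar: |V_total| = 27.28 V, ∠V_total = 171.8°.

V_total = 27.28∠171.8° V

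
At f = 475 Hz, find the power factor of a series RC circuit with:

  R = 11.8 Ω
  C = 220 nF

Step 1 — Angular frequency: ω = 2π·f = 2π·475 = 2985 rad/s.
Step 2 — Component impedances:
  R: Z = R = 11.8 Ω
  C: Z = 1/(jωC) = -j/(ω·C) = 0 - j1523 Ω
Step 3 — Series combination: Z_total = R + C = 11.8 - j1523 Ω = 1523∠-89.6° Ω.
Step 4 — Power factor: PF = cos(φ) = Re(Z)/|Z| = 11.8/1523 = 0.007748.
Step 5 — Type: Im(Z) = -1523 ⇒ leading (phase φ = -89.6°).

PF = 0.007748 (leading, φ = -89.6°)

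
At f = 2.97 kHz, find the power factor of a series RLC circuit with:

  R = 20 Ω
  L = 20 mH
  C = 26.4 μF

Step 1 — Angular frequency: ω = 2π·f = 2π·2970 = 1.866e+04 rad/s.
Step 2 — Component impedances:
  R: Z = R = 20 Ω
  L: Z = jωL = j·1.866e+04·0.02 = 0 + j373.2 Ω
  C: Z = 1/(jωC) = -j/(ω·C) = 0 - j2.03 Ω
Step 3 — Series combination: Z_total = R + L + C = 20 + j371.2 Ω = 371.7∠86.9° Ω.
Step 4 — Power factor: PF = cos(φ) = Re(Z)/|Z| = 20/371.73 = 0.0538.
Step 5 — Type: Im(Z) = 371.2 ⇒ lagging (phase φ = 86.9°).

PF = 0.0538 (lagging, φ = 86.9°)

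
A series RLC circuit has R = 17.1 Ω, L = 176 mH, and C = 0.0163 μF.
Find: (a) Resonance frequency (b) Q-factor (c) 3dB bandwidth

Step 1 — Resonance: ω₀ = 1/√(LC) = 1/√(0.176·1.63e-08) = 1.867e+04 rad/s.
Step 2 — f₀ = ω₀/(2π) = 2971 Hz.
Step 3 — Series Q: Q = ω₀L/R = 1.867e+04·0.176/17.1 = 192.2.
Step 4 — Bandwidth: Δω = ω₀/Q = 97.16 rad/s; BW = Δω/(2π) = 15.46 Hz.

(a) f₀ = 2971 Hz  (b) Q = 192.2  (c) BW = 15.46 Hz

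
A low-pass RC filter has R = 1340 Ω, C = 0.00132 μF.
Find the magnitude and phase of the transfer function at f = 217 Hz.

Step 1 — Angular frequency: ω = 2π·217 = 1363 rad/s.
Step 2 — Transfer function: H(jω) = 1/(1 + jωRC).
Step 3 — Denominator: 1 + jωRC = 1 + j·1363·1340·1.32e-09 = 1 + j0.002412.
Step 4 — H = 1 - j0.002412.
Step 5 — Magnitude: |H| = 1 (-0.0 dB); phase: φ = -0.1°.

|H| = 1 (-0.0 dB), φ = -0.1°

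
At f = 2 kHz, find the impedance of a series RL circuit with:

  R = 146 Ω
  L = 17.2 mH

Step 1 — Angular frequency: ω = 2π·f = 2π·2000 = 1.257e+04 rad/s.
Step 2 — Component impedances:
  R: Z = R = 146 Ω
  L: Z = jωL = j·1.257e+04·0.0172 = 0 + j216.1 Ω
Step 3 — Series combination: Z_total = R + L = 146 + j216.1 Ω = 260.8∠56.0° Ω.

Z = 146 + j216.1 Ω = 260.8∠56.0° Ω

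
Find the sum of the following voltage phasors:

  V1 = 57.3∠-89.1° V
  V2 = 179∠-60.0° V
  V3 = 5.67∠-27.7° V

Step 1 — Convert each phasor to rectangular form:
  V1 = 57.3·(cos(-89.1°) + j·sin(-89.1°)) = 0.9 - j57.29 V
  V2 = 179·(cos(-60.0°) + j·sin(-60.0°)) = 89.5 - j155 V
  V3 = 5.67·(cos(-27.7°) + j·sin(-27.7°)) = 5.02 - j2.636 V
Step 2 — Sum components: V_total = 95.42 - j214.9 V.
Step 3 — Convert to polar: |V_total| = 235.2 V, ∠V_total = -66.1°.

V_total = 235.2∠-66.1° V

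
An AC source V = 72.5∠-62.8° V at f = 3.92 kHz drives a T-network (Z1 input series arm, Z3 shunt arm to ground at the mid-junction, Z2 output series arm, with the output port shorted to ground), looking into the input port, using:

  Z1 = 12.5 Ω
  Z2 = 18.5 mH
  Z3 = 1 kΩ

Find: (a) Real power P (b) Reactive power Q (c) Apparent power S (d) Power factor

Step 1 — Angular frequency: ω = 2π·f = 2π·3920 = 2.463e+04 rad/s.
Step 2 — Component impedances:
  Z1: Z = R = 12.5 Ω
  Z2: Z = jωL = j·2.463e+04·0.0185 = 0 + j455.7 Ω
  Z3: Z = R = 1000 Ω
Step 3 — With the output port shorted to ground, the output series arm Z2 runs from the junction to ground; the shunt arm Z3 also runs from the junction to ground. They appear in parallel: Z3 || Z2 = 171.9 + j377.3 Ω.
Step 4 — Series with input arm Z1: Z_in = Z1 + (Z3 || Z2) = 184.4 + j377.3 Ω = 420∠64.0° Ω.
Step 5 — Source phasor: V = 72.5∠-62.8° V = 33.14 - j64.48 V.
Step 6 — Current: I = V / Z = -0.1033 - j0.1383 A = 0.1726∠-126.8° A.
Step 7 — Complex power: S = V·I* = 5.496 + j11.24 VA.
Step 8 — Real power: P = Re(S) = 5.496 W.
Step 9 — Reactive power: Q = Im(S) = 11.24 VAR.
Step 10 — Apparent power: |S| = 12.52 VA.
Step 11 — Power factor: PF = P/|S| = 0.4391 (lagging).

(a) P = 5.496 W  (b) Q = 11.24 VAR  (c) S = 12.52 VA  (d) PF = 0.4391 (lagging)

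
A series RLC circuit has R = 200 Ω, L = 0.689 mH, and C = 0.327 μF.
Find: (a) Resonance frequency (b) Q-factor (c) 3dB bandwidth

Step 1 — Resonance: ω₀ = 1/√(LC) = 1/√(0.000689·3.27e-07) = 6.662e+04 rad/s.
Step 2 — f₀ = ω₀/(2π) = 1.06e+04 Hz.
Step 3 — Series Q: Q = ω₀L/R = 6.662e+04·0.000689/200 = 0.2295.
Step 4 — Bandwidth: Δω = ω₀/Q = 2.903e+05 rad/s; BW = Δω/(2π) = 4.62e+04 Hz.

(a) f₀ = 1.06e+04 Hz  (b) Q = 0.2295  (c) BW = 4.62e+04 Hz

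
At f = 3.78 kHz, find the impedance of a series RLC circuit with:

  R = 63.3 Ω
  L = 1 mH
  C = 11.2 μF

Step 1 — Angular frequency: ω = 2π·f = 2π·3780 = 2.375e+04 rad/s.
Step 2 — Component impedances:
  R: Z = R = 63.3 Ω
  L: Z = jωL = j·2.375e+04·0.001 = 0 + j23.75 Ω
  C: Z = 1/(jωC) = -j/(ω·C) = 0 - j3.759 Ω
Step 3 — Series combination: Z_total = R + L + C = 63.3 + j19.99 Ω = 66.38∠17.5° Ω.

Z = 63.3 + j19.99 Ω = 66.38∠17.5° Ω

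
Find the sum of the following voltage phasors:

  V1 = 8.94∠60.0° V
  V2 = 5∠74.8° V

Step 1 — Convert each phasor to rectangular form:
  V1 = 8.94·(cos(60.0°) + j·sin(60.0°)) = 4.47 + j7.742 V
  V2 = 5·(cos(74.8°) + j·sin(74.8°)) = 1.311 + j4.825 V
Step 2 — Sum components: V_total = 5.781 + j12.57 V.
Step 3 — Convert to polar: |V_total| = 13.83 V, ∠V_total = 65.3°.

V_total = 13.83∠65.3° V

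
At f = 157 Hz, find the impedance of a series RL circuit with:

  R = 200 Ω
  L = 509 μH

Step 1 — Angular frequency: ω = 2π·f = 2π·157 = 986.5 rad/s.
Step 2 — Component impedances:
  R: Z = R = 200 Ω
  L: Z = jωL = j·986.5·0.000509 = 0 + j0.5021 Ω
Step 3 — Series combination: Z_total = R + L = 200 + j0.5021 Ω = 200∠0.1° Ω.

Z = 200 + j0.5021 Ω = 200∠0.1° Ω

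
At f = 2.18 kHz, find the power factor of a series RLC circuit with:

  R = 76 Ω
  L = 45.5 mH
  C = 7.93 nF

Step 1 — Angular frequency: ω = 2π·f = 2π·2180 = 1.37e+04 rad/s.
Step 2 — Component impedances:
  R: Z = R = 76 Ω
  L: Z = jωL = j·1.37e+04·0.0455 = 0 + j623.2 Ω
  C: Z = 1/(jωC) = -j/(ω·C) = 0 - j9206 Ω
Step 3 — Series combination: Z_total = R + L + C = 76 - j8583 Ω = 8584∠-89.5° Ω.
Step 4 — Power factor: PF = cos(φ) = Re(Z)/|Z| = 76/8584 = 0.008854.
Step 5 — Type: Im(Z) = -8583 ⇒ leading (phase φ = -89.5°).

PF = 0.008854 (leading, φ = -89.5°)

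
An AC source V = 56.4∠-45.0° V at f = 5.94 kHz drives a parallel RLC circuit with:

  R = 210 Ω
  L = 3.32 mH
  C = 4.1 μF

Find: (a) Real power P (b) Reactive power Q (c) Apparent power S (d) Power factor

Step 1 — Angular frequency: ω = 2π·f = 2π·5940 = 3.732e+04 rad/s.
Step 2 — Component impedances:
  R: Z = R = 210 Ω
  L: Z = jωL = j·3.732e+04·0.00332 = 0 + j123.9 Ω
  C: Z = 1/(jωC) = -j/(ω·C) = 0 - j6.535 Ω
Step 3 — Parallel combination: 1/Z_total = 1/R + 1/L + 1/C; Z_total = 0.2264 - j6.891 Ω = 6.895∠-88.1° Ω.
Step 4 — Source phasor: V = 56.4∠-45.0° V = 39.88 - j39.88 V.
Step 5 — Current: I = V / Z = 5.971 + j5.591 A = 8.18∠43.1° A.
Step 6 — Complex power: S = V·I* = 15.15 - j461.1 VA.
Step 7 — Real power: P = Re(S) = 15.15 W.
Step 8 — Reactive power: Q = Im(S) = -461.1 VAR.
Step 9 — Apparent power: |S| = 461.3 VA.
Step 10 — Power factor: PF = P/|S| = 0.03283 (leading).

(a) P = 15.15 W  (b) Q = -461.1 VAR  (c) S = 461.3 VA  (d) PF = 0.03283 (leading)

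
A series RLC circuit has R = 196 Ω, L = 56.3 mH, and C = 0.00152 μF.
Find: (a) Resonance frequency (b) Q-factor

Step 1 — Resonance condition Im(Z)=0 gives ω₀ = 1/√(LC).
Step 2 — ω₀ = 1/√(0.0563·1.52e-09) = 1.081e+05 rad/s.
Step 3 — f₀ = ω₀/(2π) = 1.72e+04 Hz.
Step 4 — Series Q: Q = ω₀L/R = 1.081e+05·0.0563/196 = 31.05.

(a) f₀ = 1.72e+04 Hz  (b) Q = 31.05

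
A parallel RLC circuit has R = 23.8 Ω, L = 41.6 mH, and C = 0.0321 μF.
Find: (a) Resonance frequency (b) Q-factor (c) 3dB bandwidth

Step 1 — Resonance: ω₀ = 1/√(LC) = 1/√(0.0416·3.21e-08) = 2.737e+04 rad/s.
Step 2 — f₀ = ω₀/(2π) = 4355 Hz.
Step 3 — Parallel Q: Q = R/(ω₀L) = 23.8/(2.737e+04·0.0416) = 0.02091.
Step 4 — Bandwidth: Δω = ω₀/Q = 1.309e+06 rad/s; BW = Δω/(2π) = 2.083e+05 Hz.

(a) f₀ = 4355 Hz  (b) Q = 0.02091  (c) BW = 2.083e+05 Hz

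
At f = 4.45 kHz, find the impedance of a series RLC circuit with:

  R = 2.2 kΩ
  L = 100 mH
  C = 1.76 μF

Step 1 — Angular frequency: ω = 2π·f = 2π·4450 = 2.796e+04 rad/s.
Step 2 — Component impedances:
  R: Z = R = 2200 Ω
  L: Z = jωL = j·2.796e+04·0.1 = 0 + j2796 Ω
  C: Z = 1/(jωC) = -j/(ω·C) = 0 - j20.32 Ω
Step 3 — Series combination: Z_total = R + L + C = 2200 + j2776 Ω = 3542∠51.6° Ω.

Z = 2200 + j2776 Ω = 3542∠51.6° Ω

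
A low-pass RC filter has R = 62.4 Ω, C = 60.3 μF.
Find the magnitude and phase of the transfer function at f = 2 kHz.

Step 1 — Angular frequency: ω = 2π·2000 = 1.257e+04 rad/s.
Step 2 — Transfer function: H(jω) = 1/(1 + jωRC).
Step 3 — Denominator: 1 + jωRC = 1 + j·1.257e+04·62.4·6.03e-05 = 1 + j47.28.
Step 4 — H = 0.0004471 - j0.02114.
Step 5 — Magnitude: |H| = 0.02114 (-33.5 dB); phase: φ = -88.8°.

|H| = 0.02114 (-33.5 dB), φ = -88.8°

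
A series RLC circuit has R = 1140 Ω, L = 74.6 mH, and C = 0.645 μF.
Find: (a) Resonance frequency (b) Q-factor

Step 1 — Resonance condition Im(Z)=0 gives ω₀ = 1/√(LC).
Step 2 — ω₀ = 1/√(0.0746·6.45e-07) = 4559 rad/s.
Step 3 — f₀ = ω₀/(2π) = 725.6 Hz.
Step 4 — Series Q: Q = ω₀L/R = 4559·0.0746/1140 = 0.2983.

(a) f₀ = 725.6 Hz  (b) Q = 0.2983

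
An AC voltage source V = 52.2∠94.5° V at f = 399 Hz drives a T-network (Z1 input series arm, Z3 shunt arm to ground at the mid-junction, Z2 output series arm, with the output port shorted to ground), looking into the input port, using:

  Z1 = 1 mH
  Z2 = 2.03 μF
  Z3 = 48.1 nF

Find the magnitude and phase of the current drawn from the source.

Step 1 — Angular frequency: ω = 2π·f = 2π·399 = 2507 rad/s.
Step 2 — Component impedances:
  Z1: Z = jωL = j·2507·0.001 = 0 + j2.507 Ω
  Z2: Z = 1/(jωC) = -j/(ω·C) = 0 - j196.5 Ω
  Z3: Z = 1/(jωC) = -j/(ω·C) = 0 - j8293 Ω
Step 3 — With the output port shorted to ground, the output series arm Z2 runs from the junction to ground; the shunt arm Z3 also runs from the junction to ground. They appear in parallel: Z3 || Z2 = 0 - j191.9 Ω.
Step 4 — Series with input arm Z1: Z_in = Z1 + (Z3 || Z2) = 0 - j189.4 Ω = 189.4∠-90.0° Ω.
Step 5 — Source phasor: V = 52.2∠94.5° V = -4.096 + j52.04 V.
Step 6 — Ohm's law: I = V / Z_total = (-4.096 + j52.04) / (0 - j189.4) = -0.2747 - j0.02162 A.
Step 7 — Convert to polar: |I| = 0.2755 A, ∠I = -175.5°.

I = 0.2755∠-175.5° A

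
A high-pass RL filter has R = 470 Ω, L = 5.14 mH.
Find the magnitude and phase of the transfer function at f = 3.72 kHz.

Step 1 — Angular frequency: ω = 2π·3720 = 2.337e+04 rad/s.
Step 2 — Transfer function: H(jω) = jωL/(R + jωL).
Step 3 — Numerator jωL = j·120.1; denominator R + jωL = 470 + j120.1.
Step 4 — H = 0.06133 + j0.2399.
Step 5 — Magnitude: |H| = 0.2477 (-12.1 dB); phase: φ = 75.7°.

|H| = 0.2477 (-12.1 dB), φ = 75.7°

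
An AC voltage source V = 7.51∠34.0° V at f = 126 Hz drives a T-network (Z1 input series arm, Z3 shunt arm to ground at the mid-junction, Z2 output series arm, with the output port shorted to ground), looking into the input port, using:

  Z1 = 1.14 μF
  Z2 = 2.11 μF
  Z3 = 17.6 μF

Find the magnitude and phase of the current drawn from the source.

Step 1 — Angular frequency: ω = 2π·f = 2π·126 = 791.7 rad/s.
Step 2 — Component impedances:
  Z1: Z = 1/(jωC) = -j/(ω·C) = 0 - j1108 Ω
  Z2: Z = 1/(jωC) = -j/(ω·C) = 0 - j598.6 Ω
  Z3: Z = 1/(jωC) = -j/(ω·C) = 0 - j71.77 Ω
Step 3 — With the output port shorted to ground, the output series arm Z2 runs from the junction to ground; the shunt arm Z3 also runs from the junction to ground. They appear in parallel: Z3 || Z2 = 0 - j64.09 Ω.
Step 4 — Series with input arm Z1: Z_in = Z1 + (Z3 || Z2) = 0 - j1172 Ω = 1172∠-90.0° Ω.
Step 5 — Source phasor: V = 7.51∠34.0° V = 6.226 + j4.2 V.
Step 6 — Ohm's law: I = V / Z_total = (6.226 + j4.2) / (0 - j1172) = -0.003583 + j0.005312 A.
Step 7 — Convert to polar: |I| = 0.006407 A, ∠I = 124.0°.

I = 0.006407∠124.0° A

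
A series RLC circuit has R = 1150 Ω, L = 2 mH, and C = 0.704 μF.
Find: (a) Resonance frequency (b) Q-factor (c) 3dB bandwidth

Step 1 — Resonance: ω₀ = 1/√(LC) = 1/√(0.002·7.04e-07) = 2.665e+04 rad/s.
Step 2 — f₀ = ω₀/(2π) = 4241 Hz.
Step 3 — Series Q: Q = ω₀L/R = 2.665e+04·0.002/1150 = 0.04635.
Step 4 — Bandwidth: Δω = ω₀/Q = 5.75e+05 rad/s; BW = Δω/(2π) = 9.151e+04 Hz.

(a) f₀ = 4241 Hz  (b) Q = 0.04635  (c) BW = 9.151e+04 Hz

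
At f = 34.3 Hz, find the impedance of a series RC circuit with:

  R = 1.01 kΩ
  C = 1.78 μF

Step 1 — Angular frequency: ω = 2π·f = 2π·34.3 = 215.5 rad/s.
Step 2 — Component impedances:
  R: Z = R = 1010 Ω
  C: Z = 1/(jωC) = -j/(ω·C) = 0 - j2607 Ω
Step 3 — Series combination: Z_total = R + C = 1010 - j2607 Ω = 2796∠-68.8° Ω.

Z = 1010 - j2607 Ω = 2796∠-68.8° Ω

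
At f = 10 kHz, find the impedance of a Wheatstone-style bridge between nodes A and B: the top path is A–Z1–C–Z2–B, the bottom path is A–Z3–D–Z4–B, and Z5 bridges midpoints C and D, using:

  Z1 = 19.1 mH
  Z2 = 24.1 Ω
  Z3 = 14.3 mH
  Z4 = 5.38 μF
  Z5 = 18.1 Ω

Step 1 — Angular frequency: ω = 2π·f = 2π·1e+04 = 6.283e+04 rad/s.
Step 2 — Component impedances:
  Z1: Z = jωL = j·6.283e+04·0.0191 = 0 + j1200 Ω
  Z2: Z = R = 24.1 Ω
  Z3: Z = jωL = j·6.283e+04·0.0143 = 0 + j898.5 Ω
  Z4: Z = 1/(jωC) = -j/(ω·C) = 0 - j2.958 Ω
  Z5: Z = R = 18.1 Ω
Step 3 — Bridge requires nodal analysis (the Z5 bridge couples midpoints C and D, so the two paths cannot be reduced to a simple series/parallel combination). Setting node B to ground and injecting 1 A at node A, the 3-node admittance system at A, C, D solves to V_A = Z_AB = 2.028 + j511.9 Ω = 511.9∠89.8° Ω.

Z = 2.028 + j511.9 Ω = 511.9∠89.8° Ω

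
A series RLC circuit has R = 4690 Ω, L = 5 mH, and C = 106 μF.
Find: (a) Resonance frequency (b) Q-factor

Step 1 — Resonance condition Im(Z)=0 gives ω₀ = 1/√(LC).
Step 2 — ω₀ = 1/√(0.005·0.000106) = 1374 rad/s.
Step 3 — f₀ = ω₀/(2π) = 218.6 Hz.
Step 4 — Series Q: Q = ω₀L/R = 1374·0.005/4690 = 0.001464.

(a) f₀ = 218.6 Hz  (b) Q = 0.001464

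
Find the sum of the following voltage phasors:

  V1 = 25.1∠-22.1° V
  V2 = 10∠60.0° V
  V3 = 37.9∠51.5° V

Step 1 — Convert each phasor to rectangular form:
  V1 = 25.1·(cos(-22.1°) + j·sin(-22.1°)) = 23.26 - j9.443 V
  V2 = 10·(cos(60.0°) + j·sin(60.0°)) = 5 + j8.66 V
  V3 = 37.9·(cos(51.5°) + j·sin(51.5°)) = 23.59 + j29.66 V
Step 2 — Sum components: V_total = 51.85 + j28.88 V.
Step 3 — Convert to polar: |V_total| = 59.35 V, ∠V_total = 29.1°.

V_total = 59.35∠29.1° V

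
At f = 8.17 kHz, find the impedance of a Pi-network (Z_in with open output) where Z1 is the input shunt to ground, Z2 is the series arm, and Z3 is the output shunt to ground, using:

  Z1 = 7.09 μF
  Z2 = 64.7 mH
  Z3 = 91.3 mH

Step 1 — Angular frequency: ω = 2π·f = 2π·8170 = 5.133e+04 rad/s.
Step 2 — Component impedances:
  Z1: Z = 1/(jωC) = -j/(ω·C) = 0 - j2.748 Ω
  Z2: Z = jωL = j·5.133e+04·0.0647 = 0 + j3321 Ω
  Z3: Z = jωL = j·5.133e+04·0.0913 = 0 + j4687 Ω
Step 3 — With open output, the series arm Z2 and the output shunt Z3 appear in series to ground: Z2 + Z3 = 0 + j8008 Ω.
Step 4 — Parallel with input shunt Z1: Z_in = Z1 || (Z2 + Z3) = 0 - j2.749 Ω = 2.749∠-90.0° Ω.

Z = 0 - j2.749 Ω = 2.749∠-90.0° Ω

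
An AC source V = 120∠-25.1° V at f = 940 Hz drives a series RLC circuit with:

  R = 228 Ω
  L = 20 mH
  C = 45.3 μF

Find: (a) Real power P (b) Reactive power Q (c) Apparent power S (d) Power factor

Step 1 — Angular frequency: ω = 2π·f = 2π·940 = 5906 rad/s.
Step 2 — Component impedances:
  R: Z = R = 228 Ω
  L: Z = jωL = j·5906·0.02 = 0 + j118.1 Ω
  C: Z = 1/(jωC) = -j/(ω·C) = 0 - j3.738 Ω
Step 3 — Series combination: Z_total = R + L + C = 228 + j114.4 Ω = 255.1∠26.6° Ω.
Step 4 — Source phasor: V = 120∠-25.1° V = 108.7 - j50.9 V.
Step 5 — Current: I = V / Z = 0.2913 - j0.3694 A = 0.4704∠-51.7° A.
Step 6 — Complex power: S = V·I* = 50.46 + j25.31 VA.
Step 7 — Real power: P = Re(S) = 50.46 W.
Step 8 — Reactive power: Q = Im(S) = 25.31 VAR.
Step 9 — Apparent power: |S| = 56.45 VA.
Step 10 — Power factor: PF = P/|S| = 0.8938 (lagging).

(a) P = 50.46 W  (b) Q = 25.31 VAR  (c) S = 56.45 VA  (d) PF = 0.8938 (lagging)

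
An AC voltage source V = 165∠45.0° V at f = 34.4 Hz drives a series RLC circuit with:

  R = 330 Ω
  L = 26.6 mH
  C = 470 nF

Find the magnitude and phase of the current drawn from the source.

Step 1 — Angular frequency: ω = 2π·f = 2π·34.4 = 216.1 rad/s.
Step 2 — Component impedances:
  R: Z = R = 330 Ω
  L: Z = jωL = j·216.1·0.0266 = 0 + j5.749 Ω
  C: Z = 1/(jωC) = -j/(ω·C) = 0 - j9844 Ω
Step 3 — Series combination: Z_total = R + L + C = 330 - j9838 Ω = 9844∠-88.1° Ω.
Step 4 — Source phasor: V = 165∠45.0° V = 116.7 + j116.7 V.
Step 5 — Ohm's law: I = V / Z_total = (116.7 + j116.7) / (330 - j9838) = -0.01145 + j0.01224 A.
Step 6 — Convert to polar: |I| = 0.01676 A, ∠I = 133.1°.

I = 0.01676∠133.1° A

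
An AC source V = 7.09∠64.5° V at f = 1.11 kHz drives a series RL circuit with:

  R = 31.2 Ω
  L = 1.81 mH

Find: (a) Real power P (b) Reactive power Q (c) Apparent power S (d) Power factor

Step 1 — Angular frequency: ω = 2π·f = 2π·1110 = 6974 rad/s.
Step 2 — Component impedances:
  R: Z = R = 31.2 Ω
  L: Z = jωL = j·6974·0.00181 = 0 + j12.62 Ω
Step 3 — Series combination: Z_total = R + L = 31.2 + j12.62 Ω = 33.66∠22.0° Ω.
Step 4 — Source phasor: V = 7.09∠64.5° V = 3.052 + j6.399 V.
Step 5 — Current: I = V / Z = 0.1554 + j0.1422 A = 0.2107∠42.5° A.
Step 6 — Complex power: S = V·I* = 1.385 + j0.5602 VA.
Step 7 — Real power: P = Re(S) = 1.385 W.
Step 8 — Reactive power: Q = Im(S) = 0.5602 VAR.
Step 9 — Apparent power: |S| = 1.494 VA.
Step 10 — Power factor: PF = P/|S| = 0.927 (lagging).

(a) P = 1.385 W  (b) Q = 0.5602 VAR  (c) S = 1.494 VA  (d) PF = 0.927 (lagging)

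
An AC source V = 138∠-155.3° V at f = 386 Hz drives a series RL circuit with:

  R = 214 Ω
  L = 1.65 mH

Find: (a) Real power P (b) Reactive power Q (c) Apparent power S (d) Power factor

Step 1 — Angular frequency: ω = 2π·f = 2π·386 = 2425 rad/s.
Step 2 — Component impedances:
  R: Z = R = 214 Ω
  L: Z = jωL = j·2425·0.00165 = 0 + j4.002 Ω
Step 3 — Series combination: Z_total = R + L = 214 + j4.002 Ω = 214∠1.1° Ω.
Step 4 — Source phasor: V = 138∠-155.3° V = -125.4 - j57.67 V.
Step 5 — Current: I = V / Z = -0.5907 - j0.2584 A = 0.6447∠-156.4° A.
Step 6 — Complex power: S = V·I* = 88.96 + j1.664 VA.
Step 7 — Real power: P = Re(S) = 88.96 W.
Step 8 — Reactive power: Q = Im(S) = 1.664 VAR.
Step 9 — Apparent power: |S| = 88.98 VA.
Step 10 — Power factor: PF = P/|S| = 0.9998 (lagging).

(a) P = 88.96 W  (b) Q = 1.664 VAR  (c) S = 88.98 VA  (d) PF = 0.9998 (lagging)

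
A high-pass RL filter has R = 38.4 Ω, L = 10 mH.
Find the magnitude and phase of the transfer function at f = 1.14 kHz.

Step 1 — Angular frequency: ω = 2π·1140 = 7163 rad/s.
Step 2 — Transfer function: H(jω) = jωL/(R + jωL).
Step 3 — Numerator jωL = j·71.63; denominator R + jωL = 38.4 + j71.63.
Step 4 — H = 0.7768 + j0.4164.
Step 5 — Magnitude: |H| = 0.8813 (-1.1 dB); phase: φ = 28.2°.

|H| = 0.8813 (-1.1 dB), φ = 28.2°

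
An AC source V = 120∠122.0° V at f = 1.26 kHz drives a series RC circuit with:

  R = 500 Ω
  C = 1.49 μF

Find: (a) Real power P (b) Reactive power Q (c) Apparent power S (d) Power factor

Step 1 — Angular frequency: ω = 2π·f = 2π·1260 = 7917 rad/s.
Step 2 — Component impedances:
  R: Z = R = 500 Ω
  C: Z = 1/(jωC) = -j/(ω·C) = 0 - j84.77 Ω
Step 3 — Series combination: Z_total = R + C = 500 - j84.77 Ω = 507.1∠-9.6° Ω.
Step 4 — Source phasor: V = 120∠122.0° V = -63.59 + j101.8 V.
Step 5 — Current: I = V / Z = -0.1572 + j0.1769 A = 0.2366∠131.6° A.
Step 6 — Complex power: S = V·I* = 28 - j4.747 VA.
Step 7 — Real power: P = Re(S) = 28 W.
Step 8 — Reactive power: Q = Im(S) = -4.747 VAR.
Step 9 — Apparent power: |S| = 28.39 VA.
Step 10 — Power factor: PF = P/|S| = 0.9859 (leading).

(a) P = 28 W  (b) Q = -4.747 VAR  (c) S = 28.39 VA  (d) PF = 0.9859 (leading)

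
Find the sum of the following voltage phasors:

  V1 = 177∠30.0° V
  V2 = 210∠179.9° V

Step 1 — Convert each phasor to rectangular form:
  V1 = 177·(cos(30.0°) + j·sin(30.0°)) = 153.3 + j88.5 V
  V2 = 210·(cos(179.9°) + j·sin(179.9°)) = -210 + j0.3665 V
Step 2 — Sum components: V_total = -56.71 + j88.87 V.
Step 3 — Convert to polar: |V_total| = 105.4 V, ∠V_total = 122.5°.

V_total = 105.4∠122.5° V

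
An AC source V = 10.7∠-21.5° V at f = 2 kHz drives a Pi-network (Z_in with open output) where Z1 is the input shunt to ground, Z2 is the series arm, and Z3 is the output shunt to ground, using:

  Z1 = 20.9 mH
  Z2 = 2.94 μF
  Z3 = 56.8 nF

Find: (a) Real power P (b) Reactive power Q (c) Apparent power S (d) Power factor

Step 1 — Angular frequency: ω = 2π·f = 2π·2000 = 1.257e+04 rad/s.
Step 2 — Component impedances:
  Z1: Z = jωL = j·1.257e+04·0.0209 = 0 + j262.6 Ω
  Z2: Z = 1/(jωC) = -j/(ω·C) = 0 - j27.07 Ω
  Z3: Z = 1/(jωC) = -j/(ω·C) = 0 - j1401 Ω
Step 3 — With open output, the series arm Z2 and the output shunt Z3 appear in series to ground: Z2 + Z3 = 0 - j1428 Ω.
Step 4 — Parallel with input shunt Z1: Z_in = Z1 || (Z2 + Z3) = 0 + j321.8 Ω = 321.8∠90.0° Ω.
Step 5 — Source phasor: V = 10.7∠-21.5° V = 9.955 - j3.922 V.
Step 6 — Current: I = V / Z = -0.01219 - j0.03093 A = 0.03325∠-111.5° A.
Step 7 — Complex power: S = V·I* = 0 + j0.3558 VA.
Step 8 — Real power: P = Re(S) = 0 W.
Step 9 — Reactive power: Q = Im(S) = 0.3558 VAR.
Step 10 — Apparent power: |S| = 0.3558 VA.
Step 11 — Power factor: PF = P/|S| = 0 (lagging).

(a) P = 0 W  (b) Q = 0.3558 VAR  (c) S = 0.3558 VA  (d) PF = 0 (lagging)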